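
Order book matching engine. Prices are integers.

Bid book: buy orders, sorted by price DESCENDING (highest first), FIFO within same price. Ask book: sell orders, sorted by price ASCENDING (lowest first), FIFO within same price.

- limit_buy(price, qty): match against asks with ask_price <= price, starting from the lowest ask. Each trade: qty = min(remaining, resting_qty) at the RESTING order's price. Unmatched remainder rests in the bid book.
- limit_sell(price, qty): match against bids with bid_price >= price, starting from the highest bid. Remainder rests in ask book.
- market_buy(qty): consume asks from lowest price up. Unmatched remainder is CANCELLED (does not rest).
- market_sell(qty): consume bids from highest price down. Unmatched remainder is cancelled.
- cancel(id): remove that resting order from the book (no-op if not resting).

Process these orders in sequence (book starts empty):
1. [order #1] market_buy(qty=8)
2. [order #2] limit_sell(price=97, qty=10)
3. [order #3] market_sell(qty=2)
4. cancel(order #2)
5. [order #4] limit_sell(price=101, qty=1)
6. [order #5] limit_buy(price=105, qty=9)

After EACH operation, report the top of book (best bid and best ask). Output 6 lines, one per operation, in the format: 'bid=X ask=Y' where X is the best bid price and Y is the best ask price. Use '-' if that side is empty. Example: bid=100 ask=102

After op 1 [order #1] market_buy(qty=8): fills=none; bids=[-] asks=[-]
After op 2 [order #2] limit_sell(price=97, qty=10): fills=none; bids=[-] asks=[#2:10@97]
After op 3 [order #3] market_sell(qty=2): fills=none; bids=[-] asks=[#2:10@97]
After op 4 cancel(order #2): fills=none; bids=[-] asks=[-]
After op 5 [order #4] limit_sell(price=101, qty=1): fills=none; bids=[-] asks=[#4:1@101]
After op 6 [order #5] limit_buy(price=105, qty=9): fills=#5x#4:1@101; bids=[#5:8@105] asks=[-]

Answer: bid=- ask=-
bid=- ask=97
bid=- ask=97
bid=- ask=-
bid=- ask=101
bid=105 ask=-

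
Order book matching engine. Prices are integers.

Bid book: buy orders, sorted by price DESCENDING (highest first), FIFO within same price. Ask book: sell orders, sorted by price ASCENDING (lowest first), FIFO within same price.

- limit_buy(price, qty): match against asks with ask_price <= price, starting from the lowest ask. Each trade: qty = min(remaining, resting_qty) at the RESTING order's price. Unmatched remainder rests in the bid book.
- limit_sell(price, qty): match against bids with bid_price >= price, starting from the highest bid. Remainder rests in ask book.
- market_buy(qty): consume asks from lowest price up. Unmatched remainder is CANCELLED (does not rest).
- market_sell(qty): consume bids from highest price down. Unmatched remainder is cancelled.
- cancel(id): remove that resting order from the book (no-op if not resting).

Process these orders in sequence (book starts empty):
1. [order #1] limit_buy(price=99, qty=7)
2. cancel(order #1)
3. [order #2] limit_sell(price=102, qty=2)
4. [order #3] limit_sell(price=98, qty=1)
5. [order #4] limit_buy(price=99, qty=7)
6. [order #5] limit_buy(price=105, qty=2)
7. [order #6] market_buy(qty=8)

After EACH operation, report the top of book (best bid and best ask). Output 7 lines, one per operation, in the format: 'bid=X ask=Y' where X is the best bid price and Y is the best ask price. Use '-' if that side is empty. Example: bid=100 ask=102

Answer: bid=99 ask=-
bid=- ask=-
bid=- ask=102
bid=- ask=98
bid=99 ask=102
bid=99 ask=-
bid=99 ask=-

Derivation:
After op 1 [order #1] limit_buy(price=99, qty=7): fills=none; bids=[#1:7@99] asks=[-]
After op 2 cancel(order #1): fills=none; bids=[-] asks=[-]
After op 3 [order #2] limit_sell(price=102, qty=2): fills=none; bids=[-] asks=[#2:2@102]
After op 4 [order #3] limit_sell(price=98, qty=1): fills=none; bids=[-] asks=[#3:1@98 #2:2@102]
After op 5 [order #4] limit_buy(price=99, qty=7): fills=#4x#3:1@98; bids=[#4:6@99] asks=[#2:2@102]
After op 6 [order #5] limit_buy(price=105, qty=2): fills=#5x#2:2@102; bids=[#4:6@99] asks=[-]
After op 7 [order #6] market_buy(qty=8): fills=none; bids=[#4:6@99] asks=[-]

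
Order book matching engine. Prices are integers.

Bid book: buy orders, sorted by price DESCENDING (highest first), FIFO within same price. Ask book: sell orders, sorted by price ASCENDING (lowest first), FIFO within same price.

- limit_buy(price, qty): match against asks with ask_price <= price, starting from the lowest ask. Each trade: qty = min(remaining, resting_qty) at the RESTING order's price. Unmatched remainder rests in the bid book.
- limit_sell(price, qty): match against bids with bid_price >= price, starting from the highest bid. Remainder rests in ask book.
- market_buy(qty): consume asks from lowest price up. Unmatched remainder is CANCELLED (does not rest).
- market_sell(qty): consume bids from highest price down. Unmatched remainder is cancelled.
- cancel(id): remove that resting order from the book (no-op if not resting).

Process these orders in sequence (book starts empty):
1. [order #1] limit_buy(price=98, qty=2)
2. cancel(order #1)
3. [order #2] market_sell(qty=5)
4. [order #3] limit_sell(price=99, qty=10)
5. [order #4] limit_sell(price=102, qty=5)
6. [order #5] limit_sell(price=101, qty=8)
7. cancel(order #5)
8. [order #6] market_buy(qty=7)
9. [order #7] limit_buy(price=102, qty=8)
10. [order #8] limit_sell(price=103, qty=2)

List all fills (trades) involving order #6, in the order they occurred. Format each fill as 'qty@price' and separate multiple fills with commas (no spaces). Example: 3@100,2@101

Answer: 7@99

Derivation:
After op 1 [order #1] limit_buy(price=98, qty=2): fills=none; bids=[#1:2@98] asks=[-]
After op 2 cancel(order #1): fills=none; bids=[-] asks=[-]
After op 3 [order #2] market_sell(qty=5): fills=none; bids=[-] asks=[-]
After op 4 [order #3] limit_sell(price=99, qty=10): fills=none; bids=[-] asks=[#3:10@99]
After op 5 [order #4] limit_sell(price=102, qty=5): fills=none; bids=[-] asks=[#3:10@99 #4:5@102]
After op 6 [order #5] limit_sell(price=101, qty=8): fills=none; bids=[-] asks=[#3:10@99 #5:8@101 #4:5@102]
After op 7 cancel(order #5): fills=none; bids=[-] asks=[#3:10@99 #4:5@102]
After op 8 [order #6] market_buy(qty=7): fills=#6x#3:7@99; bids=[-] asks=[#3:3@99 #4:5@102]
After op 9 [order #7] limit_buy(price=102, qty=8): fills=#7x#3:3@99 #7x#4:5@102; bids=[-] asks=[-]
After op 10 [order #8] limit_sell(price=103, qty=2): fills=none; bids=[-] asks=[#8:2@103]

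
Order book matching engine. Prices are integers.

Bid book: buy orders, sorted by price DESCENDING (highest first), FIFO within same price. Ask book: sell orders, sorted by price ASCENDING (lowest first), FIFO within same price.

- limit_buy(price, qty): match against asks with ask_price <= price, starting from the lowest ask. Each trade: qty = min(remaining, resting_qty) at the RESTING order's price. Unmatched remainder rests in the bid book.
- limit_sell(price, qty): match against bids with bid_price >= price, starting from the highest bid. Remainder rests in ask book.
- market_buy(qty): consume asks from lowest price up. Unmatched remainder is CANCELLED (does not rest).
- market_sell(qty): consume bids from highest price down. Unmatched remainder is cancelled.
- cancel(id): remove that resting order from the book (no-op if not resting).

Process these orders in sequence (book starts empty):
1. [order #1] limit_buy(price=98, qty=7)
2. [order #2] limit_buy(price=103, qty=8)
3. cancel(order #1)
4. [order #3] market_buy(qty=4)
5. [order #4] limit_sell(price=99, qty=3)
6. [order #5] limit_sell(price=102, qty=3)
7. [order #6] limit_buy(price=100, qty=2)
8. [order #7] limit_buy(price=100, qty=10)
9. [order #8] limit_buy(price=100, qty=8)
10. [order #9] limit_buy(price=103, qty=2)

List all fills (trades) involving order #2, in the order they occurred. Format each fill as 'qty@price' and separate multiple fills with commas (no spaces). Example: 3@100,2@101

Answer: 3@103,3@103

Derivation:
After op 1 [order #1] limit_buy(price=98, qty=7): fills=none; bids=[#1:7@98] asks=[-]
After op 2 [order #2] limit_buy(price=103, qty=8): fills=none; bids=[#2:8@103 #1:7@98] asks=[-]
After op 3 cancel(order #1): fills=none; bids=[#2:8@103] asks=[-]
After op 4 [order #3] market_buy(qty=4): fills=none; bids=[#2:8@103] asks=[-]
After op 5 [order #4] limit_sell(price=99, qty=3): fills=#2x#4:3@103; bids=[#2:5@103] asks=[-]
After op 6 [order #5] limit_sell(price=102, qty=3): fills=#2x#5:3@103; bids=[#2:2@103] asks=[-]
After op 7 [order #6] limit_buy(price=100, qty=2): fills=none; bids=[#2:2@103 #6:2@100] asks=[-]
After op 8 [order #7] limit_buy(price=100, qty=10): fills=none; bids=[#2:2@103 #6:2@100 #7:10@100] asks=[-]
After op 9 [order #8] limit_buy(price=100, qty=8): fills=none; bids=[#2:2@103 #6:2@100 #7:10@100 #8:8@100] asks=[-]
After op 10 [order #9] limit_buy(price=103, qty=2): fills=none; bids=[#2:2@103 #9:2@103 #6:2@100 #7:10@100 #8:8@100] asks=[-]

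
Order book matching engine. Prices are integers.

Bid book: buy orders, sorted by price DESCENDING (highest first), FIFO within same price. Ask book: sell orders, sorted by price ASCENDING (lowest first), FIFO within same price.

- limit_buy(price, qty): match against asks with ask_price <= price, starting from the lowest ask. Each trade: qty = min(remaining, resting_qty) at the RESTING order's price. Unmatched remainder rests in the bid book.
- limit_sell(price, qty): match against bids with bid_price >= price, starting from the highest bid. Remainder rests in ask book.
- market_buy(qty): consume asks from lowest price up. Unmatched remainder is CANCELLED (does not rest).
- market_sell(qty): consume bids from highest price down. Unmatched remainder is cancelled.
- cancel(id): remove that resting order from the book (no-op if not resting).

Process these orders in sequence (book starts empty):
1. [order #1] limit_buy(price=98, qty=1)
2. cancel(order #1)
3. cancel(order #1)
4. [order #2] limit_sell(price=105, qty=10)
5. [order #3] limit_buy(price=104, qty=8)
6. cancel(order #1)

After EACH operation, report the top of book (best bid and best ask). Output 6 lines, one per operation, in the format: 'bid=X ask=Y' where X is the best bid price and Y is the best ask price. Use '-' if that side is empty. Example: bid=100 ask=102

After op 1 [order #1] limit_buy(price=98, qty=1): fills=none; bids=[#1:1@98] asks=[-]
After op 2 cancel(order #1): fills=none; bids=[-] asks=[-]
After op 3 cancel(order #1): fills=none; bids=[-] asks=[-]
After op 4 [order #2] limit_sell(price=105, qty=10): fills=none; bids=[-] asks=[#2:10@105]
After op 5 [order #3] limit_buy(price=104, qty=8): fills=none; bids=[#3:8@104] asks=[#2:10@105]
After op 6 cancel(order #1): fills=none; bids=[#3:8@104] asks=[#2:10@105]

Answer: bid=98 ask=-
bid=- ask=-
bid=- ask=-
bid=- ask=105
bid=104 ask=105
bid=104 ask=105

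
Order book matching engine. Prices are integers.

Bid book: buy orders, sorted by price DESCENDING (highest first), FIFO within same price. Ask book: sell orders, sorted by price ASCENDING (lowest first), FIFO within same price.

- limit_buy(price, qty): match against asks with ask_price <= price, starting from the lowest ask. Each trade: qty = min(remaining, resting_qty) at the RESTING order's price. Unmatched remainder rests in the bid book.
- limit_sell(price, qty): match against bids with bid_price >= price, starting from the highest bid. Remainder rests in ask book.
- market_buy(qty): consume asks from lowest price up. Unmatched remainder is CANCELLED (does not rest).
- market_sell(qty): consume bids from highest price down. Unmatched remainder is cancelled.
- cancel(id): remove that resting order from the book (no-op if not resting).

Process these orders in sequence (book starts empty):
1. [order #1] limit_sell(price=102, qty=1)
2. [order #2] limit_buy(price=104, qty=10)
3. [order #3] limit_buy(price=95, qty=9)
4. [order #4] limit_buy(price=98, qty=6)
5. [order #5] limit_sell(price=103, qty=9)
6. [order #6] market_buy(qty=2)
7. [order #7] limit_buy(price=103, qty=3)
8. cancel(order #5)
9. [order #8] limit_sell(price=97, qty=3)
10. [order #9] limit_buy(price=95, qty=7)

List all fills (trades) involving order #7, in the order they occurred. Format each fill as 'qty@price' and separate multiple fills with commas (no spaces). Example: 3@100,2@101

Answer: 3@103

Derivation:
After op 1 [order #1] limit_sell(price=102, qty=1): fills=none; bids=[-] asks=[#1:1@102]
After op 2 [order #2] limit_buy(price=104, qty=10): fills=#2x#1:1@102; bids=[#2:9@104] asks=[-]
After op 3 [order #3] limit_buy(price=95, qty=9): fills=none; bids=[#2:9@104 #3:9@95] asks=[-]
After op 4 [order #4] limit_buy(price=98, qty=6): fills=none; bids=[#2:9@104 #4:6@98 #3:9@95] asks=[-]
After op 5 [order #5] limit_sell(price=103, qty=9): fills=#2x#5:9@104; bids=[#4:6@98 #3:9@95] asks=[-]
After op 6 [order #6] market_buy(qty=2): fills=none; bids=[#4:6@98 #3:9@95] asks=[-]
After op 7 [order #7] limit_buy(price=103, qty=3): fills=none; bids=[#7:3@103 #4:6@98 #3:9@95] asks=[-]
After op 8 cancel(order #5): fills=none; bids=[#7:3@103 #4:6@98 #3:9@95] asks=[-]
After op 9 [order #8] limit_sell(price=97, qty=3): fills=#7x#8:3@103; bids=[#4:6@98 #3:9@95] asks=[-]
After op 10 [order #9] limit_buy(price=95, qty=7): fills=none; bids=[#4:6@98 #3:9@95 #9:7@95] asks=[-]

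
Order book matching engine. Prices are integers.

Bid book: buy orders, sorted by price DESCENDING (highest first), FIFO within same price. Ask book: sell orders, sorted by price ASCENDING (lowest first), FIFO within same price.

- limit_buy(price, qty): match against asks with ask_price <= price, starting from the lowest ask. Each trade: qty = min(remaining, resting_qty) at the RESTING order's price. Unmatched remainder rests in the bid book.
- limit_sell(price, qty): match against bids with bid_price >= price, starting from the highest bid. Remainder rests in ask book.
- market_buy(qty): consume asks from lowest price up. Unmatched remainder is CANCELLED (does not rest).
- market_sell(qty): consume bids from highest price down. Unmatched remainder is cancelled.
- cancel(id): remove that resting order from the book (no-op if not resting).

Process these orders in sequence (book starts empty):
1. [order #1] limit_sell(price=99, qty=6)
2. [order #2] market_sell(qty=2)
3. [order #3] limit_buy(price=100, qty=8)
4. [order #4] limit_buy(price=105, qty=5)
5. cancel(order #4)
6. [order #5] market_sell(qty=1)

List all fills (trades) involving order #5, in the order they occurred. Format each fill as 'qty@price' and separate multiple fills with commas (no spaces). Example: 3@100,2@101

Answer: 1@100

Derivation:
After op 1 [order #1] limit_sell(price=99, qty=6): fills=none; bids=[-] asks=[#1:6@99]
After op 2 [order #2] market_sell(qty=2): fills=none; bids=[-] asks=[#1:6@99]
After op 3 [order #3] limit_buy(price=100, qty=8): fills=#3x#1:6@99; bids=[#3:2@100] asks=[-]
After op 4 [order #4] limit_buy(price=105, qty=5): fills=none; bids=[#4:5@105 #3:2@100] asks=[-]
After op 5 cancel(order #4): fills=none; bids=[#3:2@100] asks=[-]
After op 6 [order #5] market_sell(qty=1): fills=#3x#5:1@100; bids=[#3:1@100] asks=[-]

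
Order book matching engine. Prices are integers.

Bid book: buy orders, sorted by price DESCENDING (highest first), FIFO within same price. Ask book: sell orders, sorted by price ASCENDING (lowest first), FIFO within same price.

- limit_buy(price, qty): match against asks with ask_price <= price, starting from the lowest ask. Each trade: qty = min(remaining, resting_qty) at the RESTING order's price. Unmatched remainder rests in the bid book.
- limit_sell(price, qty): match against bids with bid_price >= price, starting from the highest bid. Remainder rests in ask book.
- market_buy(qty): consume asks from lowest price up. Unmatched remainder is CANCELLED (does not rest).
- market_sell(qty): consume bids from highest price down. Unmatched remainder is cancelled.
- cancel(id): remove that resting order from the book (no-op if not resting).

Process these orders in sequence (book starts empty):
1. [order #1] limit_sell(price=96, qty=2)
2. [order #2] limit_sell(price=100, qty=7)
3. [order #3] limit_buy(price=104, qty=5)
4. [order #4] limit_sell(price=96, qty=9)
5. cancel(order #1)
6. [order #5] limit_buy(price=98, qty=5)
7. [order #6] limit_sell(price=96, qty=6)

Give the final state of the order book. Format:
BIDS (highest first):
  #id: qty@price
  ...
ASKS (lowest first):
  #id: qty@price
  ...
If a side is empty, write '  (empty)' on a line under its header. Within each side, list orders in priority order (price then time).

After op 1 [order #1] limit_sell(price=96, qty=2): fills=none; bids=[-] asks=[#1:2@96]
After op 2 [order #2] limit_sell(price=100, qty=7): fills=none; bids=[-] asks=[#1:2@96 #2:7@100]
After op 3 [order #3] limit_buy(price=104, qty=5): fills=#3x#1:2@96 #3x#2:3@100; bids=[-] asks=[#2:4@100]
After op 4 [order #4] limit_sell(price=96, qty=9): fills=none; bids=[-] asks=[#4:9@96 #2:4@100]
After op 5 cancel(order #1): fills=none; bids=[-] asks=[#4:9@96 #2:4@100]
After op 6 [order #5] limit_buy(price=98, qty=5): fills=#5x#4:5@96; bids=[-] asks=[#4:4@96 #2:4@100]
After op 7 [order #6] limit_sell(price=96, qty=6): fills=none; bids=[-] asks=[#4:4@96 #6:6@96 #2:4@100]

Answer: BIDS (highest first):
  (empty)
ASKS (lowest first):
  #4: 4@96
  #6: 6@96
  #2: 4@100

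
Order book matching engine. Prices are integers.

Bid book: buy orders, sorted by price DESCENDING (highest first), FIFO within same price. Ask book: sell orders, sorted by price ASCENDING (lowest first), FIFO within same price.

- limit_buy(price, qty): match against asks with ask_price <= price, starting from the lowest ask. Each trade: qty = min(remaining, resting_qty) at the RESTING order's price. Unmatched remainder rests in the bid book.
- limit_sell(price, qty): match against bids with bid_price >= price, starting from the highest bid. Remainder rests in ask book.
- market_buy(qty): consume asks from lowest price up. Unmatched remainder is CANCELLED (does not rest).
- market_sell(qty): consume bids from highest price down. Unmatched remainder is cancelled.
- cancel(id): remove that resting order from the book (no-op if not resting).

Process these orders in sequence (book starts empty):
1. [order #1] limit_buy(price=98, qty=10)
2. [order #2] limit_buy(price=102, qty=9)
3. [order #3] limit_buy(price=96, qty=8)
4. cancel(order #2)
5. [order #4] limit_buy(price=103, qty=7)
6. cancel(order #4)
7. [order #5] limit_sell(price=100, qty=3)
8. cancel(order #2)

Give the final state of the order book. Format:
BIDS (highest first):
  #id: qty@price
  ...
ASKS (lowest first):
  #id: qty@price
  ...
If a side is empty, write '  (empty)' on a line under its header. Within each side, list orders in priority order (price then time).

After op 1 [order #1] limit_buy(price=98, qty=10): fills=none; bids=[#1:10@98] asks=[-]
After op 2 [order #2] limit_buy(price=102, qty=9): fills=none; bids=[#2:9@102 #1:10@98] asks=[-]
After op 3 [order #3] limit_buy(price=96, qty=8): fills=none; bids=[#2:9@102 #1:10@98 #3:8@96] asks=[-]
After op 4 cancel(order #2): fills=none; bids=[#1:10@98 #3:8@96] asks=[-]
After op 5 [order #4] limit_buy(price=103, qty=7): fills=none; bids=[#4:7@103 #1:10@98 #3:8@96] asks=[-]
After op 6 cancel(order #4): fills=none; bids=[#1:10@98 #3:8@96] asks=[-]
After op 7 [order #5] limit_sell(price=100, qty=3): fills=none; bids=[#1:10@98 #3:8@96] asks=[#5:3@100]
After op 8 cancel(order #2): fills=none; bids=[#1:10@98 #3:8@96] asks=[#5:3@100]

Answer: BIDS (highest first):
  #1: 10@98
  #3: 8@96
ASKS (lowest first):
  #5: 3@100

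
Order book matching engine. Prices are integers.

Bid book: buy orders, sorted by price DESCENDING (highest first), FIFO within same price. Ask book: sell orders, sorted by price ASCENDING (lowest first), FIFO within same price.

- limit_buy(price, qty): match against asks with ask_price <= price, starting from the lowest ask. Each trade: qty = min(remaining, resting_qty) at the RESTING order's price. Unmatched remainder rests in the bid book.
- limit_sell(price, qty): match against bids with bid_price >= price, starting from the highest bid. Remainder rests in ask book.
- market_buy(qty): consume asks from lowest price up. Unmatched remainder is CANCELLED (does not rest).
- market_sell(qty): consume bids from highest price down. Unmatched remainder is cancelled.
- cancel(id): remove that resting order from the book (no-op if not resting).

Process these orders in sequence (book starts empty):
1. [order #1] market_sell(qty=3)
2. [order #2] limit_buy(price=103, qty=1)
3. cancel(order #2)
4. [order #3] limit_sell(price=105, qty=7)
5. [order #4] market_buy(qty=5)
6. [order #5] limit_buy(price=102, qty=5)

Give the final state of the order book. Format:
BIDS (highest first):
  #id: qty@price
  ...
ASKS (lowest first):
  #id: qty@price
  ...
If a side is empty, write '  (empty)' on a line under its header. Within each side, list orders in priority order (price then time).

After op 1 [order #1] market_sell(qty=3): fills=none; bids=[-] asks=[-]
After op 2 [order #2] limit_buy(price=103, qty=1): fills=none; bids=[#2:1@103] asks=[-]
After op 3 cancel(order #2): fills=none; bids=[-] asks=[-]
After op 4 [order #3] limit_sell(price=105, qty=7): fills=none; bids=[-] asks=[#3:7@105]
After op 5 [order #4] market_buy(qty=5): fills=#4x#3:5@105; bids=[-] asks=[#3:2@105]
After op 6 [order #5] limit_buy(price=102, qty=5): fills=none; bids=[#5:5@102] asks=[#3:2@105]

Answer: BIDS (highest first):
  #5: 5@102
ASKS (lowest first):
  #3: 2@105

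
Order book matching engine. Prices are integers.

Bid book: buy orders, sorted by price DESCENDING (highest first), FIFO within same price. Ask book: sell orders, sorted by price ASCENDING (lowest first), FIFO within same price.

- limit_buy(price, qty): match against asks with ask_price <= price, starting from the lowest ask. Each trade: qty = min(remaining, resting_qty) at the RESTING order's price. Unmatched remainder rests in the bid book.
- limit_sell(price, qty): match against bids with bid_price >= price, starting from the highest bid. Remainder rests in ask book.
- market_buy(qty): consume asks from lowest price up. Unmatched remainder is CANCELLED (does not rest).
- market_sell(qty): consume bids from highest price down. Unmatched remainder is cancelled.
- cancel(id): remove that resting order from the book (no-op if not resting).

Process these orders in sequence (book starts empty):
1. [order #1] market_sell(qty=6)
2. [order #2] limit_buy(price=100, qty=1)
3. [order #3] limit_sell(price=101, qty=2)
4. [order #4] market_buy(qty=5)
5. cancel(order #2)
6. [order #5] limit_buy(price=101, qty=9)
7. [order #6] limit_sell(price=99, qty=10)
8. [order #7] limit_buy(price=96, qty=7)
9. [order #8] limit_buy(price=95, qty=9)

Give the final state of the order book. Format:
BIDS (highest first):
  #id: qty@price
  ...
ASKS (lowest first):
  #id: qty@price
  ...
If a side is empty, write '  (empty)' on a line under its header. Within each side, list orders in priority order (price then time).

Answer: BIDS (highest first):
  #7: 7@96
  #8: 9@95
ASKS (lowest first):
  #6: 1@99

Derivation:
After op 1 [order #1] market_sell(qty=6): fills=none; bids=[-] asks=[-]
After op 2 [order #2] limit_buy(price=100, qty=1): fills=none; bids=[#2:1@100] asks=[-]
After op 3 [order #3] limit_sell(price=101, qty=2): fills=none; bids=[#2:1@100] asks=[#3:2@101]
After op 4 [order #4] market_buy(qty=5): fills=#4x#3:2@101; bids=[#2:1@100] asks=[-]
After op 5 cancel(order #2): fills=none; bids=[-] asks=[-]
After op 6 [order #5] limit_buy(price=101, qty=9): fills=none; bids=[#5:9@101] asks=[-]
After op 7 [order #6] limit_sell(price=99, qty=10): fills=#5x#6:9@101; bids=[-] asks=[#6:1@99]
After op 8 [order #7] limit_buy(price=96, qty=7): fills=none; bids=[#7:7@96] asks=[#6:1@99]
After op 9 [order #8] limit_buy(price=95, qty=9): fills=none; bids=[#7:7@96 #8:9@95] asks=[#6:1@99]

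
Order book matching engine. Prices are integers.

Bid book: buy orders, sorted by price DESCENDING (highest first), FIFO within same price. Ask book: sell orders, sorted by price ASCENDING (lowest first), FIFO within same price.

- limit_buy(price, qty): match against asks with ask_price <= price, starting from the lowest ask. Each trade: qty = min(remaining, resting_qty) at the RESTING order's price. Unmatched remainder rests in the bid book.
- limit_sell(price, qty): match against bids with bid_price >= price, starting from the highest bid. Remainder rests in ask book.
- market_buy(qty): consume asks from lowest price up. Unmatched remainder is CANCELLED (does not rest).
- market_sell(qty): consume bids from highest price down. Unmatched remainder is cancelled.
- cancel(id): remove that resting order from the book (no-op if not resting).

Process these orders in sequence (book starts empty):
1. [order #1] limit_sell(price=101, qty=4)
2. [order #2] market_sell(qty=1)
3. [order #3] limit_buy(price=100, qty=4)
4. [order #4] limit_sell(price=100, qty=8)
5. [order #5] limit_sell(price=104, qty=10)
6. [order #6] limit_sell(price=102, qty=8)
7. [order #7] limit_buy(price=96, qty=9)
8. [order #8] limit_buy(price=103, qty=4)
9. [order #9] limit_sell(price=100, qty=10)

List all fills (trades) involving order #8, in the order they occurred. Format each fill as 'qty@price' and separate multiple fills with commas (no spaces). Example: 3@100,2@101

Answer: 4@100

Derivation:
After op 1 [order #1] limit_sell(price=101, qty=4): fills=none; bids=[-] asks=[#1:4@101]
After op 2 [order #2] market_sell(qty=1): fills=none; bids=[-] asks=[#1:4@101]
After op 3 [order #3] limit_buy(price=100, qty=4): fills=none; bids=[#3:4@100] asks=[#1:4@101]
After op 4 [order #4] limit_sell(price=100, qty=8): fills=#3x#4:4@100; bids=[-] asks=[#4:4@100 #1:4@101]
After op 5 [order #5] limit_sell(price=104, qty=10): fills=none; bids=[-] asks=[#4:4@100 #1:4@101 #5:10@104]
After op 6 [order #6] limit_sell(price=102, qty=8): fills=none; bids=[-] asks=[#4:4@100 #1:4@101 #6:8@102 #5:10@104]
After op 7 [order #7] limit_buy(price=96, qty=9): fills=none; bids=[#7:9@96] asks=[#4:4@100 #1:4@101 #6:8@102 #5:10@104]
After op 8 [order #8] limit_buy(price=103, qty=4): fills=#8x#4:4@100; bids=[#7:9@96] asks=[#1:4@101 #6:8@102 #5:10@104]
After op 9 [order #9] limit_sell(price=100, qty=10): fills=none; bids=[#7:9@96] asks=[#9:10@100 #1:4@101 #6:8@102 #5:10@104]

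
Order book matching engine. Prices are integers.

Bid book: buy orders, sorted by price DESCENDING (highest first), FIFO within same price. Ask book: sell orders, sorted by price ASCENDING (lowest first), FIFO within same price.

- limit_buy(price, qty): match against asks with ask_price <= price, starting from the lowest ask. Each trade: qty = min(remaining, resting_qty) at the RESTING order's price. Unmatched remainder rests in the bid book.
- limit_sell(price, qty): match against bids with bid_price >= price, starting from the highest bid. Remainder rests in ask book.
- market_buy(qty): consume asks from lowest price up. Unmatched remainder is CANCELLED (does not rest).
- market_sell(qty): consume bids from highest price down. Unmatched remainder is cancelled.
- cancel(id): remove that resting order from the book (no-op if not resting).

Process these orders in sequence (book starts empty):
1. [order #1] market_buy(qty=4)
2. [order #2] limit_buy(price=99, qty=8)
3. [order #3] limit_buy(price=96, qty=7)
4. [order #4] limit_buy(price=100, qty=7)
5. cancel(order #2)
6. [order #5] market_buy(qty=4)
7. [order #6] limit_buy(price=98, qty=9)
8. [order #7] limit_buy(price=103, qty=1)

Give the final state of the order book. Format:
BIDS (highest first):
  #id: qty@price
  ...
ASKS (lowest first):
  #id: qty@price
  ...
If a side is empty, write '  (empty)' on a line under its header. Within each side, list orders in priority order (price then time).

After op 1 [order #1] market_buy(qty=4): fills=none; bids=[-] asks=[-]
After op 2 [order #2] limit_buy(price=99, qty=8): fills=none; bids=[#2:8@99] asks=[-]
After op 3 [order #3] limit_buy(price=96, qty=7): fills=none; bids=[#2:8@99 #3:7@96] asks=[-]
After op 4 [order #4] limit_buy(price=100, qty=7): fills=none; bids=[#4:7@100 #2:8@99 #3:7@96] asks=[-]
After op 5 cancel(order #2): fills=none; bids=[#4:7@100 #3:7@96] asks=[-]
After op 6 [order #5] market_buy(qty=4): fills=none; bids=[#4:7@100 #3:7@96] asks=[-]
After op 7 [order #6] limit_buy(price=98, qty=9): fills=none; bids=[#4:7@100 #6:9@98 #3:7@96] asks=[-]
After op 8 [order #7] limit_buy(price=103, qty=1): fills=none; bids=[#7:1@103 #4:7@100 #6:9@98 #3:7@96] asks=[-]

Answer: BIDS (highest first):
  #7: 1@103
  #4: 7@100
  #6: 9@98
  #3: 7@96
ASKS (lowest first):
  (empty)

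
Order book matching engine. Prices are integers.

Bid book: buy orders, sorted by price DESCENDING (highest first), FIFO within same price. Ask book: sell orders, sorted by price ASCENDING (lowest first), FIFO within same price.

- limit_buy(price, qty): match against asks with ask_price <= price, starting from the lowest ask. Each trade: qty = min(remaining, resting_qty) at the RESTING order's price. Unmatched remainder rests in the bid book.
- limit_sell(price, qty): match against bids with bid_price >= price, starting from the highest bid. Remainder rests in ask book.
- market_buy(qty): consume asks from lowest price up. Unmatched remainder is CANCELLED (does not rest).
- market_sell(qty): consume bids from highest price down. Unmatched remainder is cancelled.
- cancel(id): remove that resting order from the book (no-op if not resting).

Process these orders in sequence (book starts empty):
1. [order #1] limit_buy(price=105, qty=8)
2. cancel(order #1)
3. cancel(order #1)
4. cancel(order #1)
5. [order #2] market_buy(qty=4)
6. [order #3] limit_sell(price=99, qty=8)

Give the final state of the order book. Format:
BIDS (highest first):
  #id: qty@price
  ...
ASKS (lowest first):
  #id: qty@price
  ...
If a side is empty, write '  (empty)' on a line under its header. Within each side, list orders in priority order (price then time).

Answer: BIDS (highest first):
  (empty)
ASKS (lowest first):
  #3: 8@99

Derivation:
After op 1 [order #1] limit_buy(price=105, qty=8): fills=none; bids=[#1:8@105] asks=[-]
After op 2 cancel(order #1): fills=none; bids=[-] asks=[-]
After op 3 cancel(order #1): fills=none; bids=[-] asks=[-]
After op 4 cancel(order #1): fills=none; bids=[-] asks=[-]
After op 5 [order #2] market_buy(qty=4): fills=none; bids=[-] asks=[-]
After op 6 [order #3] limit_sell(price=99, qty=8): fills=none; bids=[-] asks=[#3:8@99]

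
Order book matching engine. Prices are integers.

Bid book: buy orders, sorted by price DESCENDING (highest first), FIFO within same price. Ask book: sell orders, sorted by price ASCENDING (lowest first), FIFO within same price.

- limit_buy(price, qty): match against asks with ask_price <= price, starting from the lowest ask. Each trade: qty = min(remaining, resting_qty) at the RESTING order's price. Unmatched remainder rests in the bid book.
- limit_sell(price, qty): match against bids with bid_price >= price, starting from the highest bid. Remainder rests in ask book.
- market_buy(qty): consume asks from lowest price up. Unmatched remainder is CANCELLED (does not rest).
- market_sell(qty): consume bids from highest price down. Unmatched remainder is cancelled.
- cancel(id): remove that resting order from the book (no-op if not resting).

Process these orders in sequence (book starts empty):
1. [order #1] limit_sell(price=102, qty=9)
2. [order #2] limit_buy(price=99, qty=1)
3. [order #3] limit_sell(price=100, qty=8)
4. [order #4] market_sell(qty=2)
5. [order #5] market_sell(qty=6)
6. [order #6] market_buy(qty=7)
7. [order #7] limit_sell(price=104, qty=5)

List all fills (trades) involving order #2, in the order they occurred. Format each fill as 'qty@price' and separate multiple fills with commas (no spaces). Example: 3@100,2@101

Answer: 1@99

Derivation:
After op 1 [order #1] limit_sell(price=102, qty=9): fills=none; bids=[-] asks=[#1:9@102]
After op 2 [order #2] limit_buy(price=99, qty=1): fills=none; bids=[#2:1@99] asks=[#1:9@102]
After op 3 [order #3] limit_sell(price=100, qty=8): fills=none; bids=[#2:1@99] asks=[#3:8@100 #1:9@102]
After op 4 [order #4] market_sell(qty=2): fills=#2x#4:1@99; bids=[-] asks=[#3:8@100 #1:9@102]
After op 5 [order #5] market_sell(qty=6): fills=none; bids=[-] asks=[#3:8@100 #1:9@102]
After op 6 [order #6] market_buy(qty=7): fills=#6x#3:7@100; bids=[-] asks=[#3:1@100 #1:9@102]
After op 7 [order #7] limit_sell(price=104, qty=5): fills=none; bids=[-] asks=[#3:1@100 #1:9@102 #7:5@104]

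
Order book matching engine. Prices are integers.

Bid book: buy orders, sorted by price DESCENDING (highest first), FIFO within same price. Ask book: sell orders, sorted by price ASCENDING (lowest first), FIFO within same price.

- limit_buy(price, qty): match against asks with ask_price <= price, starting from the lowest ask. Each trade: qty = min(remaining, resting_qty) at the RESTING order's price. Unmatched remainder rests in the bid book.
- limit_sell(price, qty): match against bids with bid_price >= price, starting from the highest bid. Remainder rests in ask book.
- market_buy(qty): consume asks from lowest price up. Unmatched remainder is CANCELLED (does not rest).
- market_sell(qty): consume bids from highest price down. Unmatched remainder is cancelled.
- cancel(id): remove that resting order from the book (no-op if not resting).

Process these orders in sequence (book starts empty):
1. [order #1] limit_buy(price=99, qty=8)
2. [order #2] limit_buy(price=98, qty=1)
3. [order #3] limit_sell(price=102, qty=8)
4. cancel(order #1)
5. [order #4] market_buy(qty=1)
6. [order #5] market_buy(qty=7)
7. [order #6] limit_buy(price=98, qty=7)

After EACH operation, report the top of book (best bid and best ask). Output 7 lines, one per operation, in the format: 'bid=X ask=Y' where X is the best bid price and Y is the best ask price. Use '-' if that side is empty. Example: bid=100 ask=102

After op 1 [order #1] limit_buy(price=99, qty=8): fills=none; bids=[#1:8@99] asks=[-]
After op 2 [order #2] limit_buy(price=98, qty=1): fills=none; bids=[#1:8@99 #2:1@98] asks=[-]
After op 3 [order #3] limit_sell(price=102, qty=8): fills=none; bids=[#1:8@99 #2:1@98] asks=[#3:8@102]
After op 4 cancel(order #1): fills=none; bids=[#2:1@98] asks=[#3:8@102]
After op 5 [order #4] market_buy(qty=1): fills=#4x#3:1@102; bids=[#2:1@98] asks=[#3:7@102]
After op 6 [order #5] market_buy(qty=7): fills=#5x#3:7@102; bids=[#2:1@98] asks=[-]
After op 7 [order #6] limit_buy(price=98, qty=7): fills=none; bids=[#2:1@98 #6:7@98] asks=[-]

Answer: bid=99 ask=-
bid=99 ask=-
bid=99 ask=102
bid=98 ask=102
bid=98 ask=102
bid=98 ask=-
bid=98 ask=-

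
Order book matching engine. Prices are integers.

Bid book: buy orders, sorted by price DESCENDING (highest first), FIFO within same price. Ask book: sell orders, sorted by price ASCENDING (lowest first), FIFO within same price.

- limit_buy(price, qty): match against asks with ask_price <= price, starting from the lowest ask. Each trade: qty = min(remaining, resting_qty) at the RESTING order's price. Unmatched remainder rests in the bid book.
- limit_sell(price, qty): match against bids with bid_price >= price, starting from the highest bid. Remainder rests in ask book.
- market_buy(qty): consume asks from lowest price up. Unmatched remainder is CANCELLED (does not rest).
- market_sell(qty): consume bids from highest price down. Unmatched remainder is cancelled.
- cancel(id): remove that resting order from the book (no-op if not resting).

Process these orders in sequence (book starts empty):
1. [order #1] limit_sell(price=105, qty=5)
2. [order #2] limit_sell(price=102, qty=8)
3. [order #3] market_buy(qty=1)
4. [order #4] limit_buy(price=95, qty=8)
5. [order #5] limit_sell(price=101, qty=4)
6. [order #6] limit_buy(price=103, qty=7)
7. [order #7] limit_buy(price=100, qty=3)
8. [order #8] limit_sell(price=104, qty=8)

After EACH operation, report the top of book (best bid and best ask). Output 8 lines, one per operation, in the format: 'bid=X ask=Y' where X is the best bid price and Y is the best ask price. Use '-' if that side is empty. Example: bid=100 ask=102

After op 1 [order #1] limit_sell(price=105, qty=5): fills=none; bids=[-] asks=[#1:5@105]
After op 2 [order #2] limit_sell(price=102, qty=8): fills=none; bids=[-] asks=[#2:8@102 #1:5@105]
After op 3 [order #3] market_buy(qty=1): fills=#3x#2:1@102; bids=[-] asks=[#2:7@102 #1:5@105]
After op 4 [order #4] limit_buy(price=95, qty=8): fills=none; bids=[#4:8@95] asks=[#2:7@102 #1:5@105]
After op 5 [order #5] limit_sell(price=101, qty=4): fills=none; bids=[#4:8@95] asks=[#5:4@101 #2:7@102 #1:5@105]
After op 6 [order #6] limit_buy(price=103, qty=7): fills=#6x#5:4@101 #6x#2:3@102; bids=[#4:8@95] asks=[#2:4@102 #1:5@105]
After op 7 [order #7] limit_buy(price=100, qty=3): fills=none; bids=[#7:3@100 #4:8@95] asks=[#2:4@102 #1:5@105]
After op 8 [order #8] limit_sell(price=104, qty=8): fills=none; bids=[#7:3@100 #4:8@95] asks=[#2:4@102 #8:8@104 #1:5@105]

Answer: bid=- ask=105
bid=- ask=102
bid=- ask=102
bid=95 ask=102
bid=95 ask=101
bid=95 ask=102
bid=100 ask=102
bid=100 ask=102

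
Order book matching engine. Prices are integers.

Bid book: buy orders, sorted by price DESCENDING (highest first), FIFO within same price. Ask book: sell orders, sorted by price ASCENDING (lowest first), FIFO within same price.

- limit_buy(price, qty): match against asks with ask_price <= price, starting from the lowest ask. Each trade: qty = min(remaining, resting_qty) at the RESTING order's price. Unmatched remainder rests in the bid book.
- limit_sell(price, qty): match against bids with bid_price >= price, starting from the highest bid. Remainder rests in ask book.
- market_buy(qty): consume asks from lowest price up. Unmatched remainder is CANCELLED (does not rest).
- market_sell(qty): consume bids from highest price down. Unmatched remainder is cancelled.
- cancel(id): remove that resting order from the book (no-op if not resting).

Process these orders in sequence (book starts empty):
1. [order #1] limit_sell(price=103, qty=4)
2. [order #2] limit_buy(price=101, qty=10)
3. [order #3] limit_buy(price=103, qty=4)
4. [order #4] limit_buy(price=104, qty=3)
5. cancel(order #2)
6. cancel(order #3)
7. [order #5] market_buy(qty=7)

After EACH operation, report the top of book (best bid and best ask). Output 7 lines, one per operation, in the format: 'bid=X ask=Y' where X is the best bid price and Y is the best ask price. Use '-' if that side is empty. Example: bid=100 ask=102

After op 1 [order #1] limit_sell(price=103, qty=4): fills=none; bids=[-] asks=[#1:4@103]
After op 2 [order #2] limit_buy(price=101, qty=10): fills=none; bids=[#2:10@101] asks=[#1:4@103]
After op 3 [order #3] limit_buy(price=103, qty=4): fills=#3x#1:4@103; bids=[#2:10@101] asks=[-]
After op 4 [order #4] limit_buy(price=104, qty=3): fills=none; bids=[#4:3@104 #2:10@101] asks=[-]
After op 5 cancel(order #2): fills=none; bids=[#4:3@104] asks=[-]
After op 6 cancel(order #3): fills=none; bids=[#4:3@104] asks=[-]
After op 7 [order #5] market_buy(qty=7): fills=none; bids=[#4:3@104] asks=[-]

Answer: bid=- ask=103
bid=101 ask=103
bid=101 ask=-
bid=104 ask=-
bid=104 ask=-
bid=104 ask=-
bid=104 ask=-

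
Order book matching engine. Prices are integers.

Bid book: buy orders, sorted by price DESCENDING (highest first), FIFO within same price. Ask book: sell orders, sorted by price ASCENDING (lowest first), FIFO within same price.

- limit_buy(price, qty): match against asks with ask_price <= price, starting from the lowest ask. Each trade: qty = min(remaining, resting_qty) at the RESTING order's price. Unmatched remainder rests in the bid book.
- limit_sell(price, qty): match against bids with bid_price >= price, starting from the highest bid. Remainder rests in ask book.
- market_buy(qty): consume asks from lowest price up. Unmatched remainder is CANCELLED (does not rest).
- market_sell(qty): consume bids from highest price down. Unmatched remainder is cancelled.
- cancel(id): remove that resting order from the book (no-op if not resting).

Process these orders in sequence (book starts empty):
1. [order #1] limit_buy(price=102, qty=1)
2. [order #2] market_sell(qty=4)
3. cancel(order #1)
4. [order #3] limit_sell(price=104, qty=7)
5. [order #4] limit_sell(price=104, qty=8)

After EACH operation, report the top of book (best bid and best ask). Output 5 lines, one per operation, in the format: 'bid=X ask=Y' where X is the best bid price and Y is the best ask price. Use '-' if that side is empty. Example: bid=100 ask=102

Answer: bid=102 ask=-
bid=- ask=-
bid=- ask=-
bid=- ask=104
bid=- ask=104

Derivation:
After op 1 [order #1] limit_buy(price=102, qty=1): fills=none; bids=[#1:1@102] asks=[-]
After op 2 [order #2] market_sell(qty=4): fills=#1x#2:1@102; bids=[-] asks=[-]
After op 3 cancel(order #1): fills=none; bids=[-] asks=[-]
After op 4 [order #3] limit_sell(price=104, qty=7): fills=none; bids=[-] asks=[#3:7@104]
After op 5 [order #4] limit_sell(price=104, qty=8): fills=none; bids=[-] asks=[#3:7@104 #4:8@104]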